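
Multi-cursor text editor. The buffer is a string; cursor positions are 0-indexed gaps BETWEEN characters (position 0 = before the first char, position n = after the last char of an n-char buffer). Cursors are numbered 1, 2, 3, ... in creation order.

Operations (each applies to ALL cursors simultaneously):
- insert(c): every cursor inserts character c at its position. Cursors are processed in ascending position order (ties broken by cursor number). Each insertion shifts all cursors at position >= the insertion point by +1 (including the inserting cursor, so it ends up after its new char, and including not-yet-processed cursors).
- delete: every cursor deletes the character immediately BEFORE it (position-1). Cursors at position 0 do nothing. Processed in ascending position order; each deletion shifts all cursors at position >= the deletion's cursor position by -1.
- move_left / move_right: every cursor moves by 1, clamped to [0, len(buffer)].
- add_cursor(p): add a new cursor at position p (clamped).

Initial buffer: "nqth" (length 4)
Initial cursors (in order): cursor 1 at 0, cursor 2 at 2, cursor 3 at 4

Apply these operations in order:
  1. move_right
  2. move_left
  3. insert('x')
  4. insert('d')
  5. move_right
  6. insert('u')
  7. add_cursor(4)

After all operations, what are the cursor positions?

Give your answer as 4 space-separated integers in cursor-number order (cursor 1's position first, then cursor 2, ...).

After op 1 (move_right): buffer="nqth" (len 4), cursors c1@1 c2@3 c3@4, authorship ....
After op 2 (move_left): buffer="nqth" (len 4), cursors c1@0 c2@2 c3@3, authorship ....
After op 3 (insert('x')): buffer="xnqxtxh" (len 7), cursors c1@1 c2@4 c3@6, authorship 1..2.3.
After op 4 (insert('d')): buffer="xdnqxdtxdh" (len 10), cursors c1@2 c2@6 c3@9, authorship 11..22.33.
After op 5 (move_right): buffer="xdnqxdtxdh" (len 10), cursors c1@3 c2@7 c3@10, authorship 11..22.33.
After op 6 (insert('u')): buffer="xdnuqxdtuxdhu" (len 13), cursors c1@4 c2@9 c3@13, authorship 11.1.22.233.3
After op 7 (add_cursor(4)): buffer="xdnuqxdtuxdhu" (len 13), cursors c1@4 c4@4 c2@9 c3@13, authorship 11.1.22.233.3

Answer: 4 9 13 4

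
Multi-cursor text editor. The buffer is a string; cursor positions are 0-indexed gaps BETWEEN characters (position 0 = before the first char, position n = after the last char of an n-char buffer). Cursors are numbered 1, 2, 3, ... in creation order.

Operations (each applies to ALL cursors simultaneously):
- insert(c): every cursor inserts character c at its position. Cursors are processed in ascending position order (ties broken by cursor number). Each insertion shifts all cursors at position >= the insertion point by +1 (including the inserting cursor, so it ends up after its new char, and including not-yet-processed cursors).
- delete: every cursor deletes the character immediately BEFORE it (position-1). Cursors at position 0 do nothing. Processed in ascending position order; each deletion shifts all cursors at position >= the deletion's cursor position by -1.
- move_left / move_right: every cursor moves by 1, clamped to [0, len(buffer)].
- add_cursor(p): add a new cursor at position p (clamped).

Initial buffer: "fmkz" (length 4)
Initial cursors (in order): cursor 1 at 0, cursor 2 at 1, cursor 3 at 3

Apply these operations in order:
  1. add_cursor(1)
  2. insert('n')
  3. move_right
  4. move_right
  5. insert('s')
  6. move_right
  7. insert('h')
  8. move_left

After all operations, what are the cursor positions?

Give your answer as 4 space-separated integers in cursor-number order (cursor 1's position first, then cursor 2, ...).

Answer: 5 12 15 12

Derivation:
After op 1 (add_cursor(1)): buffer="fmkz" (len 4), cursors c1@0 c2@1 c4@1 c3@3, authorship ....
After op 2 (insert('n')): buffer="nfnnmknz" (len 8), cursors c1@1 c2@4 c4@4 c3@7, authorship 1.24..3.
After op 3 (move_right): buffer="nfnnmknz" (len 8), cursors c1@2 c2@5 c4@5 c3@8, authorship 1.24..3.
After op 4 (move_right): buffer="nfnnmknz" (len 8), cursors c1@3 c2@6 c4@6 c3@8, authorship 1.24..3.
After op 5 (insert('s')): buffer="nfnsnmkssnzs" (len 12), cursors c1@4 c2@9 c4@9 c3@12, authorship 1.214..243.3
After op 6 (move_right): buffer="nfnsnmkssnzs" (len 12), cursors c1@5 c2@10 c4@10 c3@12, authorship 1.214..243.3
After op 7 (insert('h')): buffer="nfnsnhmkssnhhzsh" (len 16), cursors c1@6 c2@13 c4@13 c3@16, authorship 1.2141..24324.33
After op 8 (move_left): buffer="nfnsnhmkssnhhzsh" (len 16), cursors c1@5 c2@12 c4@12 c3@15, authorship 1.2141..24324.33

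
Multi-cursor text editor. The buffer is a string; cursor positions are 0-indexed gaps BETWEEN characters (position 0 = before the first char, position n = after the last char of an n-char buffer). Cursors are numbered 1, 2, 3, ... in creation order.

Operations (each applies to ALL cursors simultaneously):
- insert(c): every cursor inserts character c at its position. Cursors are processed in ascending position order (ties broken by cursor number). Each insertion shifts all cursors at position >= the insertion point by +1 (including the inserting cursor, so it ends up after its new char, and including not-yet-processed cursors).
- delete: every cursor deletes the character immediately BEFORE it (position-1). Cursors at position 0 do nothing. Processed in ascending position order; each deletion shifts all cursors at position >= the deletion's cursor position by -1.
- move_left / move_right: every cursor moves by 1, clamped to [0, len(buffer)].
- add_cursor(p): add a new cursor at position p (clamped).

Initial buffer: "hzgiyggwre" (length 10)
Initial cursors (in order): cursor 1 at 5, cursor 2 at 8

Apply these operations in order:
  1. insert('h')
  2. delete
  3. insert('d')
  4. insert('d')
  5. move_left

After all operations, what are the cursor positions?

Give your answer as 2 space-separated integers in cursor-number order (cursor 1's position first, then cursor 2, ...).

After op 1 (insert('h')): buffer="hzgiyhggwhre" (len 12), cursors c1@6 c2@10, authorship .....1...2..
After op 2 (delete): buffer="hzgiyggwre" (len 10), cursors c1@5 c2@8, authorship ..........
After op 3 (insert('d')): buffer="hzgiydggwdre" (len 12), cursors c1@6 c2@10, authorship .....1...2..
After op 4 (insert('d')): buffer="hzgiyddggwddre" (len 14), cursors c1@7 c2@12, authorship .....11...22..
After op 5 (move_left): buffer="hzgiyddggwddre" (len 14), cursors c1@6 c2@11, authorship .....11...22..

Answer: 6 11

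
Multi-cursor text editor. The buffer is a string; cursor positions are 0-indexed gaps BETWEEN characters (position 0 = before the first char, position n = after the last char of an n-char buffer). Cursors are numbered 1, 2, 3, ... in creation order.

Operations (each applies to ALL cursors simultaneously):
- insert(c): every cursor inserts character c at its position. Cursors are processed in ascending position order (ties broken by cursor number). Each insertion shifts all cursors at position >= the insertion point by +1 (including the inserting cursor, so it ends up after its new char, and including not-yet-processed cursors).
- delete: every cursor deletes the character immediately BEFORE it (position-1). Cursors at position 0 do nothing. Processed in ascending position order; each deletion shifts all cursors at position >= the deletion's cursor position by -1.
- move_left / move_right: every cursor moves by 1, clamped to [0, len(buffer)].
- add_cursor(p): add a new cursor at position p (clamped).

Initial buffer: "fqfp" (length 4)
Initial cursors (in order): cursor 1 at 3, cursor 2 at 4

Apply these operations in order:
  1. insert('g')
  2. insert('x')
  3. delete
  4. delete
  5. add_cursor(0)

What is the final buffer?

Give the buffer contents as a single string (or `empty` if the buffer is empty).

Answer: fqfp

Derivation:
After op 1 (insert('g')): buffer="fqfgpg" (len 6), cursors c1@4 c2@6, authorship ...1.2
After op 2 (insert('x')): buffer="fqfgxpgx" (len 8), cursors c1@5 c2@8, authorship ...11.22
After op 3 (delete): buffer="fqfgpg" (len 6), cursors c1@4 c2@6, authorship ...1.2
After op 4 (delete): buffer="fqfp" (len 4), cursors c1@3 c2@4, authorship ....
After op 5 (add_cursor(0)): buffer="fqfp" (len 4), cursors c3@0 c1@3 c2@4, authorship ....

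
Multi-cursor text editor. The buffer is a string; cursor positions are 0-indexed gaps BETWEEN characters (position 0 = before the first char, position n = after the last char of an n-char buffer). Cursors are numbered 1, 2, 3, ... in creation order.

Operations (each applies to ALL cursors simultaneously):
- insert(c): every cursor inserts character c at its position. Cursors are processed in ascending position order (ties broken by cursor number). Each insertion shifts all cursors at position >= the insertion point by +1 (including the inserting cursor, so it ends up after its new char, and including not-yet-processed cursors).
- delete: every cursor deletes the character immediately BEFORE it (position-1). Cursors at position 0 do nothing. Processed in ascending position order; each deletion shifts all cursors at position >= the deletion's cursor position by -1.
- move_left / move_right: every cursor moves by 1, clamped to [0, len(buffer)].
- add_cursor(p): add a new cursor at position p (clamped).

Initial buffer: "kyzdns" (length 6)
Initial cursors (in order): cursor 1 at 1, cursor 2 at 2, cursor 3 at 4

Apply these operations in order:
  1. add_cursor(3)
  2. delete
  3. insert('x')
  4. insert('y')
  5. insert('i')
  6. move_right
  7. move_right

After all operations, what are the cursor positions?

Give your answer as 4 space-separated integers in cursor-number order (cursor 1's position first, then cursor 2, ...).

Answer: 14 14 14 14

Derivation:
After op 1 (add_cursor(3)): buffer="kyzdns" (len 6), cursors c1@1 c2@2 c4@3 c3@4, authorship ......
After op 2 (delete): buffer="ns" (len 2), cursors c1@0 c2@0 c3@0 c4@0, authorship ..
After op 3 (insert('x')): buffer="xxxxns" (len 6), cursors c1@4 c2@4 c3@4 c4@4, authorship 1234..
After op 4 (insert('y')): buffer="xxxxyyyyns" (len 10), cursors c1@8 c2@8 c3@8 c4@8, authorship 12341234..
After op 5 (insert('i')): buffer="xxxxyyyyiiiins" (len 14), cursors c1@12 c2@12 c3@12 c4@12, authorship 123412341234..
After op 6 (move_right): buffer="xxxxyyyyiiiins" (len 14), cursors c1@13 c2@13 c3@13 c4@13, authorship 123412341234..
After op 7 (move_right): buffer="xxxxyyyyiiiins" (len 14), cursors c1@14 c2@14 c3@14 c4@14, authorship 123412341234..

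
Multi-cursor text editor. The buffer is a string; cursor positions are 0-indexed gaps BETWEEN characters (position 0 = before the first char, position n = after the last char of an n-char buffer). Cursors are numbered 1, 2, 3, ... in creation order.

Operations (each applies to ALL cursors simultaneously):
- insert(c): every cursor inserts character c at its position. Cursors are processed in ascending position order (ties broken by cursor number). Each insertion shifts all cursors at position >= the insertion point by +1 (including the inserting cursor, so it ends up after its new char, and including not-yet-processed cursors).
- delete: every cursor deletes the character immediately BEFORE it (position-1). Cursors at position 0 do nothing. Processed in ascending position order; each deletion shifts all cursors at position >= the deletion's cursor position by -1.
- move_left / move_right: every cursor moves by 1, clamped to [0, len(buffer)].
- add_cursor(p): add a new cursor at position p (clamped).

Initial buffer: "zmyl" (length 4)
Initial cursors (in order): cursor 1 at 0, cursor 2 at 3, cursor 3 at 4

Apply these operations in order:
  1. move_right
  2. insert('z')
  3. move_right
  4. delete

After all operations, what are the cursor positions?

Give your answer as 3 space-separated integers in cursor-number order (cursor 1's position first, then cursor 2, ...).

After op 1 (move_right): buffer="zmyl" (len 4), cursors c1@1 c2@4 c3@4, authorship ....
After op 2 (insert('z')): buffer="zzmylzz" (len 7), cursors c1@2 c2@7 c3@7, authorship .1...23
After op 3 (move_right): buffer="zzmylzz" (len 7), cursors c1@3 c2@7 c3@7, authorship .1...23
After op 4 (delete): buffer="zzyl" (len 4), cursors c1@2 c2@4 c3@4, authorship .1..

Answer: 2 4 4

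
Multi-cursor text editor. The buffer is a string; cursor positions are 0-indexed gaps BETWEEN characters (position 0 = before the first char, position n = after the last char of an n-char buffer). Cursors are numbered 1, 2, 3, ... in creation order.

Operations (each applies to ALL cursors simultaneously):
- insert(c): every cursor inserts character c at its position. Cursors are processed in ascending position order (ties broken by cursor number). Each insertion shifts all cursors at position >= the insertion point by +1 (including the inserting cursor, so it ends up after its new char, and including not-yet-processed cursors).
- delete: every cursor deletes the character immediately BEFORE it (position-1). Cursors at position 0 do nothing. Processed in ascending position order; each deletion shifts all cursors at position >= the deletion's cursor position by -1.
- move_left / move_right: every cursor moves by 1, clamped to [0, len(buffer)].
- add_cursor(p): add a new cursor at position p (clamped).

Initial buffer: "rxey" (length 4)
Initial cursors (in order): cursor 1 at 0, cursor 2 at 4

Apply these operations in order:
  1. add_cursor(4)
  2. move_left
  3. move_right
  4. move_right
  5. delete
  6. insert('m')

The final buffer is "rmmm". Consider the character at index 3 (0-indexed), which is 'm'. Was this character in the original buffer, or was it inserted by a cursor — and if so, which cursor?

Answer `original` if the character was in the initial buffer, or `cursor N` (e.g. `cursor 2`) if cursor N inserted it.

Answer: cursor 3

Derivation:
After op 1 (add_cursor(4)): buffer="rxey" (len 4), cursors c1@0 c2@4 c3@4, authorship ....
After op 2 (move_left): buffer="rxey" (len 4), cursors c1@0 c2@3 c3@3, authorship ....
After op 3 (move_right): buffer="rxey" (len 4), cursors c1@1 c2@4 c3@4, authorship ....
After op 4 (move_right): buffer="rxey" (len 4), cursors c1@2 c2@4 c3@4, authorship ....
After op 5 (delete): buffer="r" (len 1), cursors c1@1 c2@1 c3@1, authorship .
After op 6 (insert('m')): buffer="rmmm" (len 4), cursors c1@4 c2@4 c3@4, authorship .123
Authorship (.=original, N=cursor N): . 1 2 3
Index 3: author = 3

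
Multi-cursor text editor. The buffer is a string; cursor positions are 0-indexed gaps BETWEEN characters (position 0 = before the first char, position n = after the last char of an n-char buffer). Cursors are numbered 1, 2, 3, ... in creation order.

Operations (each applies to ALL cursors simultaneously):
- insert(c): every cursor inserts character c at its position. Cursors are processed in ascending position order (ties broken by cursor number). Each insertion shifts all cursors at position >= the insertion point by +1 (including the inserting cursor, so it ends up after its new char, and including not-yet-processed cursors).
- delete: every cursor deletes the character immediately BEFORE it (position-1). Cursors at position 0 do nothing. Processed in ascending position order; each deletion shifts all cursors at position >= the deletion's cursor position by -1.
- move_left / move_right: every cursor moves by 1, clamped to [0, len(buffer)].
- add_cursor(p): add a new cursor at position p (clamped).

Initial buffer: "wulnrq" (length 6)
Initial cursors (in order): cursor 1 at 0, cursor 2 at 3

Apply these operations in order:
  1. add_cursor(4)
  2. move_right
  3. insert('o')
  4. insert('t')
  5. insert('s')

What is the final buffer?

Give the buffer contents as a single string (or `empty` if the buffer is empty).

Answer: wotsulnotsrotsq

Derivation:
After op 1 (add_cursor(4)): buffer="wulnrq" (len 6), cursors c1@0 c2@3 c3@4, authorship ......
After op 2 (move_right): buffer="wulnrq" (len 6), cursors c1@1 c2@4 c3@5, authorship ......
After op 3 (insert('o')): buffer="woulnoroq" (len 9), cursors c1@2 c2@6 c3@8, authorship .1...2.3.
After op 4 (insert('t')): buffer="wotulnotrotq" (len 12), cursors c1@3 c2@8 c3@11, authorship .11...22.33.
After op 5 (insert('s')): buffer="wotsulnotsrotsq" (len 15), cursors c1@4 c2@10 c3@14, authorship .111...222.333.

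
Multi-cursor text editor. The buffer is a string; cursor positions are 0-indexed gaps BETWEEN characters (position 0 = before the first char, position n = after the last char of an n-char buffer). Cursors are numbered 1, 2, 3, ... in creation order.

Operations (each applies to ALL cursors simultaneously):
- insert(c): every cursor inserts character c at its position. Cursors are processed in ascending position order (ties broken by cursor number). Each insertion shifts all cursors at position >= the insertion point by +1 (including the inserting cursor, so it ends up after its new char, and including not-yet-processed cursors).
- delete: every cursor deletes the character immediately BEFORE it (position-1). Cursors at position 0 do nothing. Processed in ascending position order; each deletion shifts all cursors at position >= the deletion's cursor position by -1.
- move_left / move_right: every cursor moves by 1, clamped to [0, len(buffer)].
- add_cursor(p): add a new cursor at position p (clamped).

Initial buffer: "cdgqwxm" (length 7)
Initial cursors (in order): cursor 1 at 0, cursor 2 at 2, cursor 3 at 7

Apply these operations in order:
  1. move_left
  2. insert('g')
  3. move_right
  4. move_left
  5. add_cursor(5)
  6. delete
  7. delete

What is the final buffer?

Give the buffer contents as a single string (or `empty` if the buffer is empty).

After op 1 (move_left): buffer="cdgqwxm" (len 7), cursors c1@0 c2@1 c3@6, authorship .......
After op 2 (insert('g')): buffer="gcgdgqwxgm" (len 10), cursors c1@1 c2@3 c3@9, authorship 1.2.....3.
After op 3 (move_right): buffer="gcgdgqwxgm" (len 10), cursors c1@2 c2@4 c3@10, authorship 1.2.....3.
After op 4 (move_left): buffer="gcgdgqwxgm" (len 10), cursors c1@1 c2@3 c3@9, authorship 1.2.....3.
After op 5 (add_cursor(5)): buffer="gcgdgqwxgm" (len 10), cursors c1@1 c2@3 c4@5 c3@9, authorship 1.2.....3.
After op 6 (delete): buffer="cdqwxm" (len 6), cursors c1@0 c2@1 c4@2 c3@5, authorship ......
After op 7 (delete): buffer="qwm" (len 3), cursors c1@0 c2@0 c4@0 c3@2, authorship ...

Answer: qwm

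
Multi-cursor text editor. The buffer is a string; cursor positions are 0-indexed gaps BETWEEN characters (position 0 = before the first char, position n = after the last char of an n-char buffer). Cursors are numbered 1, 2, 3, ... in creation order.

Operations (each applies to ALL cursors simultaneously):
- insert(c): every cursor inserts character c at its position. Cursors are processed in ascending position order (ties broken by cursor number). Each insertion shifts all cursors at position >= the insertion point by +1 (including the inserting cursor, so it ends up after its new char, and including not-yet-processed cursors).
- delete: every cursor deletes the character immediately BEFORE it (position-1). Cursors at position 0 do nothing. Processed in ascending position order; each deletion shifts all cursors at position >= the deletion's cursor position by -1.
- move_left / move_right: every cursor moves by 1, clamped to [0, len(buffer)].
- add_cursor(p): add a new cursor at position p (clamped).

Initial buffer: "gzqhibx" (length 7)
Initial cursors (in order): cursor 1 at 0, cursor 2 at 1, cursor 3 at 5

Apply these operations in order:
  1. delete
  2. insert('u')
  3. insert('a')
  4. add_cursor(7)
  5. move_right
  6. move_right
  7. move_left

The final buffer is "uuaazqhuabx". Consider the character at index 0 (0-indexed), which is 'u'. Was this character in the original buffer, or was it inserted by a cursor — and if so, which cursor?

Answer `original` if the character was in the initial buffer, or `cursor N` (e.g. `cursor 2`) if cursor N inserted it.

After op 1 (delete): buffer="zqhbx" (len 5), cursors c1@0 c2@0 c3@3, authorship .....
After op 2 (insert('u')): buffer="uuzqhubx" (len 8), cursors c1@2 c2@2 c3@6, authorship 12...3..
After op 3 (insert('a')): buffer="uuaazqhuabx" (len 11), cursors c1@4 c2@4 c3@9, authorship 1212...33..
After op 4 (add_cursor(7)): buffer="uuaazqhuabx" (len 11), cursors c1@4 c2@4 c4@7 c3@9, authorship 1212...33..
After op 5 (move_right): buffer="uuaazqhuabx" (len 11), cursors c1@5 c2@5 c4@8 c3@10, authorship 1212...33..
After op 6 (move_right): buffer="uuaazqhuabx" (len 11), cursors c1@6 c2@6 c4@9 c3@11, authorship 1212...33..
After op 7 (move_left): buffer="uuaazqhuabx" (len 11), cursors c1@5 c2@5 c4@8 c3@10, authorship 1212...33..
Authorship (.=original, N=cursor N): 1 2 1 2 . . . 3 3 . .
Index 0: author = 1

Answer: cursor 1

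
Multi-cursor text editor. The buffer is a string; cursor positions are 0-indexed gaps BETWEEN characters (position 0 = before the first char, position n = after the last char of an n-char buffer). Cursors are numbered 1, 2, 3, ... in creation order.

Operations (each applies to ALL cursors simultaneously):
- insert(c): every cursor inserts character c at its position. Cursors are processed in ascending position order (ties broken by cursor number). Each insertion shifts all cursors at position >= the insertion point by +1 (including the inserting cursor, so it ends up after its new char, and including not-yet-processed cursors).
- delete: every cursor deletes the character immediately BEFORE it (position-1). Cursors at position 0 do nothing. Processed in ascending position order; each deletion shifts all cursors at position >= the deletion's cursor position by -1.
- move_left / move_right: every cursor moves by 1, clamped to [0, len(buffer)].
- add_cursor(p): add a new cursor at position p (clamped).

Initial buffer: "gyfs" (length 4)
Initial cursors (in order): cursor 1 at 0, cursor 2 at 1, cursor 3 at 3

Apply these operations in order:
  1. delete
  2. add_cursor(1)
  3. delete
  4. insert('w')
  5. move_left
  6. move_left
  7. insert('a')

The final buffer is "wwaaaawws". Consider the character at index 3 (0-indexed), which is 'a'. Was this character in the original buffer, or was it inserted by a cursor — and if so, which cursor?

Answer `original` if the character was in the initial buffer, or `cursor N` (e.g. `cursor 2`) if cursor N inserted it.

Answer: cursor 2

Derivation:
After op 1 (delete): buffer="ys" (len 2), cursors c1@0 c2@0 c3@1, authorship ..
After op 2 (add_cursor(1)): buffer="ys" (len 2), cursors c1@0 c2@0 c3@1 c4@1, authorship ..
After op 3 (delete): buffer="s" (len 1), cursors c1@0 c2@0 c3@0 c4@0, authorship .
After op 4 (insert('w')): buffer="wwwws" (len 5), cursors c1@4 c2@4 c3@4 c4@4, authorship 1234.
After op 5 (move_left): buffer="wwwws" (len 5), cursors c1@3 c2@3 c3@3 c4@3, authorship 1234.
After op 6 (move_left): buffer="wwwws" (len 5), cursors c1@2 c2@2 c3@2 c4@2, authorship 1234.
After op 7 (insert('a')): buffer="wwaaaawws" (len 9), cursors c1@6 c2@6 c3@6 c4@6, authorship 12123434.
Authorship (.=original, N=cursor N): 1 2 1 2 3 4 3 4 .
Index 3: author = 2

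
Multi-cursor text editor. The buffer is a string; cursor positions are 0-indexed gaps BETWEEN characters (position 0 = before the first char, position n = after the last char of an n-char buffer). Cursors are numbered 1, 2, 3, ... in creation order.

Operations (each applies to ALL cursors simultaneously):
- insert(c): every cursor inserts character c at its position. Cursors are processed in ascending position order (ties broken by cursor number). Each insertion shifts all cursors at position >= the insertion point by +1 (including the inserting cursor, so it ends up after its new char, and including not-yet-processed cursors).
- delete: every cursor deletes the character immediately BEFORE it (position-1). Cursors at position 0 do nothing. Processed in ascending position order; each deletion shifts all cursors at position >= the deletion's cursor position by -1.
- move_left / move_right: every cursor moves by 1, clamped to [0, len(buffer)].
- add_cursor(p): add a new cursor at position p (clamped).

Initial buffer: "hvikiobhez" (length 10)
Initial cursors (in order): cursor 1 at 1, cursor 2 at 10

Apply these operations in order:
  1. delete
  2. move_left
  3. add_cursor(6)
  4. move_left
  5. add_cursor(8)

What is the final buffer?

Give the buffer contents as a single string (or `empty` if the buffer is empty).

After op 1 (delete): buffer="vikiobhe" (len 8), cursors c1@0 c2@8, authorship ........
After op 2 (move_left): buffer="vikiobhe" (len 8), cursors c1@0 c2@7, authorship ........
After op 3 (add_cursor(6)): buffer="vikiobhe" (len 8), cursors c1@0 c3@6 c2@7, authorship ........
After op 4 (move_left): buffer="vikiobhe" (len 8), cursors c1@0 c3@5 c2@6, authorship ........
After op 5 (add_cursor(8)): buffer="vikiobhe" (len 8), cursors c1@0 c3@5 c2@6 c4@8, authorship ........

Answer: vikiobhe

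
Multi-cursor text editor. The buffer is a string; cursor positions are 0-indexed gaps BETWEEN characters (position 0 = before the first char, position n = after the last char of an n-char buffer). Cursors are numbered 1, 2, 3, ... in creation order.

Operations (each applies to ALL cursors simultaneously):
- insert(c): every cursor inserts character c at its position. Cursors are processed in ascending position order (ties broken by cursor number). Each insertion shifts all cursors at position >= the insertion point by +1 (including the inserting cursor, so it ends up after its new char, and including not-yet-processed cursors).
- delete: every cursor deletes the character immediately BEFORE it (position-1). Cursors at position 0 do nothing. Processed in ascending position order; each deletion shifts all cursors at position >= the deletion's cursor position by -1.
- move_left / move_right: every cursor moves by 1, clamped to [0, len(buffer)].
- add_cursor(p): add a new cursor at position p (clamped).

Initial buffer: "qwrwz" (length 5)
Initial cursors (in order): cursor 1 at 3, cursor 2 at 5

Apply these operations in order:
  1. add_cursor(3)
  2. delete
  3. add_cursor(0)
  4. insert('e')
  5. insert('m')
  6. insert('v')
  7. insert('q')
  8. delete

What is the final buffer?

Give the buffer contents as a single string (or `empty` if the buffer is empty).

After op 1 (add_cursor(3)): buffer="qwrwz" (len 5), cursors c1@3 c3@3 c2@5, authorship .....
After op 2 (delete): buffer="qw" (len 2), cursors c1@1 c3@1 c2@2, authorship ..
After op 3 (add_cursor(0)): buffer="qw" (len 2), cursors c4@0 c1@1 c3@1 c2@2, authorship ..
After op 4 (insert('e')): buffer="eqeewe" (len 6), cursors c4@1 c1@4 c3@4 c2@6, authorship 4.13.2
After op 5 (insert('m')): buffer="emqeemmwem" (len 10), cursors c4@2 c1@7 c3@7 c2@10, authorship 44.1313.22
After op 6 (insert('v')): buffer="emvqeemmvvwemv" (len 14), cursors c4@3 c1@10 c3@10 c2@14, authorship 444.131313.222
After op 7 (insert('q')): buffer="emvqqeemmvvqqwemvq" (len 18), cursors c4@4 c1@13 c3@13 c2@18, authorship 4444.13131313.2222
After op 8 (delete): buffer="emvqeemmvvwemv" (len 14), cursors c4@3 c1@10 c3@10 c2@14, authorship 444.131313.222

Answer: emvqeemmvvwemv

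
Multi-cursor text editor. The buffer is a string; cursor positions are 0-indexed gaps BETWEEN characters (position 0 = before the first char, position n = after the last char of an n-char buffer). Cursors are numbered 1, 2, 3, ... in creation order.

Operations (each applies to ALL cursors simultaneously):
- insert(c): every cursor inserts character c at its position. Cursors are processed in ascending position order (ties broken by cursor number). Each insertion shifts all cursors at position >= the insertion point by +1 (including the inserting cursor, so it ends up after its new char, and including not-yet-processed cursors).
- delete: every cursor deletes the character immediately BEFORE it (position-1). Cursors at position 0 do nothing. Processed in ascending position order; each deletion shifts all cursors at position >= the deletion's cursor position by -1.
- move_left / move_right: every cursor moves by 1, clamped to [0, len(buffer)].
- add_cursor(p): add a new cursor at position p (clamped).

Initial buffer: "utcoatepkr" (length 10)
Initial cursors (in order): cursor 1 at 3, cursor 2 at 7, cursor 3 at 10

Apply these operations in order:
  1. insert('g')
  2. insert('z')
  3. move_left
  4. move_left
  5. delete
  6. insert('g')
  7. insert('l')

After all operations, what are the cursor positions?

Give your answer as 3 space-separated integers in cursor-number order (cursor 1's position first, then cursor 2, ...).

After op 1 (insert('g')): buffer="utcgoategpkrg" (len 13), cursors c1@4 c2@9 c3@13, authorship ...1....2...3
After op 2 (insert('z')): buffer="utcgzoategzpkrgz" (len 16), cursors c1@5 c2@11 c3@16, authorship ...11....22...33
After op 3 (move_left): buffer="utcgzoategzpkrgz" (len 16), cursors c1@4 c2@10 c3@15, authorship ...11....22...33
After op 4 (move_left): buffer="utcgzoategzpkrgz" (len 16), cursors c1@3 c2@9 c3@14, authorship ...11....22...33
After op 5 (delete): buffer="utgzoatgzpkgz" (len 13), cursors c1@2 c2@7 c3@11, authorship ..11...22..33
After op 6 (insert('g')): buffer="utggzoatggzpkggz" (len 16), cursors c1@3 c2@9 c3@14, authorship ..111...222..333
After op 7 (insert('l')): buffer="utglgzoatglgzpkglgz" (len 19), cursors c1@4 c2@11 c3@17, authorship ..1111...2222..3333

Answer: 4 11 17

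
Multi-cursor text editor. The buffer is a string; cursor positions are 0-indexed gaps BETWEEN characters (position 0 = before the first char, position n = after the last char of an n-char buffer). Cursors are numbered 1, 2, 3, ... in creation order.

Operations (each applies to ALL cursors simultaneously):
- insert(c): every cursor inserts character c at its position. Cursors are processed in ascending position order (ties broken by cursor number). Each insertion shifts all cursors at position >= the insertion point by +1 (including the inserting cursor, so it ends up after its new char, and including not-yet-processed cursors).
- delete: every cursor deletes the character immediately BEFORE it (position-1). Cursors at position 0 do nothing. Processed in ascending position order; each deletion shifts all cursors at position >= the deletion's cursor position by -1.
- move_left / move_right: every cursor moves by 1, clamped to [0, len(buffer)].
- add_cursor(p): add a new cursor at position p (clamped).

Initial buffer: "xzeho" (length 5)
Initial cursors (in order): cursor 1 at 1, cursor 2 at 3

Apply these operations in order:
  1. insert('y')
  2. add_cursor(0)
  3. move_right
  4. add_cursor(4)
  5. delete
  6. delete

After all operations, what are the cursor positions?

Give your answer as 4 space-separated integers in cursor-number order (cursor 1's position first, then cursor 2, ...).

Answer: 0 0 0 0

Derivation:
After op 1 (insert('y')): buffer="xyzeyho" (len 7), cursors c1@2 c2@5, authorship .1..2..
After op 2 (add_cursor(0)): buffer="xyzeyho" (len 7), cursors c3@0 c1@2 c2@5, authorship .1..2..
After op 3 (move_right): buffer="xyzeyho" (len 7), cursors c3@1 c1@3 c2@6, authorship .1..2..
After op 4 (add_cursor(4)): buffer="xyzeyho" (len 7), cursors c3@1 c1@3 c4@4 c2@6, authorship .1..2..
After op 5 (delete): buffer="yyo" (len 3), cursors c3@0 c1@1 c4@1 c2@2, authorship 12.
After op 6 (delete): buffer="o" (len 1), cursors c1@0 c2@0 c3@0 c4@0, authorship .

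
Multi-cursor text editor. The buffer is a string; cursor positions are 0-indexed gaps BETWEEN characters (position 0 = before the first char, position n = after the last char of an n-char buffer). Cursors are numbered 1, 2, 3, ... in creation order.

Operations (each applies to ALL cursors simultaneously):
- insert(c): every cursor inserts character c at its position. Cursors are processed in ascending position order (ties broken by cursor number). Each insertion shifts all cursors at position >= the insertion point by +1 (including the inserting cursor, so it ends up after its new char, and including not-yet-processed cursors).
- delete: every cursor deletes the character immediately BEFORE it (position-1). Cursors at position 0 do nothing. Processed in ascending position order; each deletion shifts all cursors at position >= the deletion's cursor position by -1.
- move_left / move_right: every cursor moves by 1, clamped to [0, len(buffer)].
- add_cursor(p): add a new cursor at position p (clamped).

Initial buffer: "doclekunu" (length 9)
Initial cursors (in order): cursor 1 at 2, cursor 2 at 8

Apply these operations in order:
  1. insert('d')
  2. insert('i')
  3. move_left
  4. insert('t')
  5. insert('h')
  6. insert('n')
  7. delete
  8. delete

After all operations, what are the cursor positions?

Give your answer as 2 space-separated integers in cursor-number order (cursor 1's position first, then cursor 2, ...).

Answer: 4 13

Derivation:
After op 1 (insert('d')): buffer="dodclekundu" (len 11), cursors c1@3 c2@10, authorship ..1......2.
After op 2 (insert('i')): buffer="dodiclekundiu" (len 13), cursors c1@4 c2@12, authorship ..11......22.
After op 3 (move_left): buffer="dodiclekundiu" (len 13), cursors c1@3 c2@11, authorship ..11......22.
After op 4 (insert('t')): buffer="dodticlekundtiu" (len 15), cursors c1@4 c2@13, authorship ..111......222.
After op 5 (insert('h')): buffer="dodthiclekundthiu" (len 17), cursors c1@5 c2@15, authorship ..1111......2222.
After op 6 (insert('n')): buffer="dodthniclekundthniu" (len 19), cursors c1@6 c2@17, authorship ..11111......22222.
After op 7 (delete): buffer="dodthiclekundthiu" (len 17), cursors c1@5 c2@15, authorship ..1111......2222.
After op 8 (delete): buffer="dodticlekundtiu" (len 15), cursors c1@4 c2@13, authorship ..111......222.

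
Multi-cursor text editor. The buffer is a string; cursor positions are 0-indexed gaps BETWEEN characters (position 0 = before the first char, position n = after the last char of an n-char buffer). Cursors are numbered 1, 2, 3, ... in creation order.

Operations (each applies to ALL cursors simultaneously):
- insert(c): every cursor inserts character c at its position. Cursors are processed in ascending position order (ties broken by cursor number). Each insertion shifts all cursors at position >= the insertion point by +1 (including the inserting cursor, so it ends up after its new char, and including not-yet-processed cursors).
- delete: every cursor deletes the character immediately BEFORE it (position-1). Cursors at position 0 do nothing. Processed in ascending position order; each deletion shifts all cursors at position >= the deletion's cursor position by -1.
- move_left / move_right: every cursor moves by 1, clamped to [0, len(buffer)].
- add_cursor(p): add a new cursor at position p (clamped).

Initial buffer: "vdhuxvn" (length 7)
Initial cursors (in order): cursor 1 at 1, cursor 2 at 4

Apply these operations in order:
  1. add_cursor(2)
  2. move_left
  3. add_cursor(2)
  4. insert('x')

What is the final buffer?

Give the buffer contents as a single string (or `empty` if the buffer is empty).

Answer: xvxdxhxuxvn

Derivation:
After op 1 (add_cursor(2)): buffer="vdhuxvn" (len 7), cursors c1@1 c3@2 c2@4, authorship .......
After op 2 (move_left): buffer="vdhuxvn" (len 7), cursors c1@0 c3@1 c2@3, authorship .......
After op 3 (add_cursor(2)): buffer="vdhuxvn" (len 7), cursors c1@0 c3@1 c4@2 c2@3, authorship .......
After op 4 (insert('x')): buffer="xvxdxhxuxvn" (len 11), cursors c1@1 c3@3 c4@5 c2@7, authorship 1.3.4.2....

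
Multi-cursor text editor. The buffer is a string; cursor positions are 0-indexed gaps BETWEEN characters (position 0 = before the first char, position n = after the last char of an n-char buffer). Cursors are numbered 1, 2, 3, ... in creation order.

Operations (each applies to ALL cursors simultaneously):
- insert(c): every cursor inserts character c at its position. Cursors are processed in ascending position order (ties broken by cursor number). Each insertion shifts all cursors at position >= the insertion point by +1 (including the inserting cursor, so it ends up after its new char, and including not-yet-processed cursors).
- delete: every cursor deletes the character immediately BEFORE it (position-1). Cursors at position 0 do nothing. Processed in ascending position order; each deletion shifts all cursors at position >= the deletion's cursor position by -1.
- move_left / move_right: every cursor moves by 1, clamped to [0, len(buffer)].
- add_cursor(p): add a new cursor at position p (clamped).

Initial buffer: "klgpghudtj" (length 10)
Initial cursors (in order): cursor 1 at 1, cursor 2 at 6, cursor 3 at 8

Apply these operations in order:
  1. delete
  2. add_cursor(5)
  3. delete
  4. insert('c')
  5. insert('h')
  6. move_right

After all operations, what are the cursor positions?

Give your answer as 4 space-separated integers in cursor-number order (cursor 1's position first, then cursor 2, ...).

Answer: 3 11 11 11

Derivation:
After op 1 (delete): buffer="lgpgutj" (len 7), cursors c1@0 c2@4 c3@5, authorship .......
After op 2 (add_cursor(5)): buffer="lgpgutj" (len 7), cursors c1@0 c2@4 c3@5 c4@5, authorship .......
After op 3 (delete): buffer="lgtj" (len 4), cursors c1@0 c2@2 c3@2 c4@2, authorship ....
After op 4 (insert('c')): buffer="clgccctj" (len 8), cursors c1@1 c2@6 c3@6 c4@6, authorship 1..234..
After op 5 (insert('h')): buffer="chlgccchhhtj" (len 12), cursors c1@2 c2@10 c3@10 c4@10, authorship 11..234234..
After op 6 (move_right): buffer="chlgccchhhtj" (len 12), cursors c1@3 c2@11 c3@11 c4@11, authorship 11..234234..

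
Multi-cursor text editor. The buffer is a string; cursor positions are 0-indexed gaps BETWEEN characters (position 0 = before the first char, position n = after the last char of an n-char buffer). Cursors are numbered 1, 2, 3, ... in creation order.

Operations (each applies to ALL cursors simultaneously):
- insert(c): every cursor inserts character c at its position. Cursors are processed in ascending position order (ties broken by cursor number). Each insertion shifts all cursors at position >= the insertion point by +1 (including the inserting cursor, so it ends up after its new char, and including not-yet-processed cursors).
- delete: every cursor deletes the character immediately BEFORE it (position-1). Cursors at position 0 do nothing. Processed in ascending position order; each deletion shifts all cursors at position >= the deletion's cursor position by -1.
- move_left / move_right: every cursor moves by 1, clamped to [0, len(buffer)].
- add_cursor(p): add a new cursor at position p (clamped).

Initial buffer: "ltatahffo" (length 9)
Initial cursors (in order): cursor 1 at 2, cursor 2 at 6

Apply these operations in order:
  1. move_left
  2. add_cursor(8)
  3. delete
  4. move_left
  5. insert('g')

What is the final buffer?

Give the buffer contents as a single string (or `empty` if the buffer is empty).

After op 1 (move_left): buffer="ltatahffo" (len 9), cursors c1@1 c2@5, authorship .........
After op 2 (add_cursor(8)): buffer="ltatahffo" (len 9), cursors c1@1 c2@5 c3@8, authorship .........
After op 3 (delete): buffer="tathfo" (len 6), cursors c1@0 c2@3 c3@5, authorship ......
After op 4 (move_left): buffer="tathfo" (len 6), cursors c1@0 c2@2 c3@4, authorship ......
After op 5 (insert('g')): buffer="gtagthgfo" (len 9), cursors c1@1 c2@4 c3@7, authorship 1..2..3..

Answer: gtagthgfo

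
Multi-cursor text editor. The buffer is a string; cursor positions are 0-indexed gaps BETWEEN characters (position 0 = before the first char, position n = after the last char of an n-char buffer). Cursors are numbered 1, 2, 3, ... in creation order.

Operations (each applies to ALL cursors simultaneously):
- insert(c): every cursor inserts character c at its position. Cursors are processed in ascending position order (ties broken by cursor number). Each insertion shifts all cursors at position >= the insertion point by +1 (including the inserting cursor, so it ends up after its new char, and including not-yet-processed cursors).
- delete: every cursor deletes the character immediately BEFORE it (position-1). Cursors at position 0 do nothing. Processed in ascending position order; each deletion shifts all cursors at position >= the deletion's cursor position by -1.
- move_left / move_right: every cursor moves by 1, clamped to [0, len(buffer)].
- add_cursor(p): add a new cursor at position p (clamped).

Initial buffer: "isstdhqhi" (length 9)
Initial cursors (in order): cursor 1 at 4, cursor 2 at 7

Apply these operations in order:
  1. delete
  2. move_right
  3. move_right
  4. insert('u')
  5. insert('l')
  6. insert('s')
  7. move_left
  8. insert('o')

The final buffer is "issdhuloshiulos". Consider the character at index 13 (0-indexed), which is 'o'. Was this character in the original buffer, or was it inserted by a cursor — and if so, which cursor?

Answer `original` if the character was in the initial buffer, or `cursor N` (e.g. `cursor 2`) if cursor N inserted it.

After op 1 (delete): buffer="issdhhi" (len 7), cursors c1@3 c2@5, authorship .......
After op 2 (move_right): buffer="issdhhi" (len 7), cursors c1@4 c2@6, authorship .......
After op 3 (move_right): buffer="issdhhi" (len 7), cursors c1@5 c2@7, authorship .......
After op 4 (insert('u')): buffer="issdhuhiu" (len 9), cursors c1@6 c2@9, authorship .....1..2
After op 5 (insert('l')): buffer="issdhulhiul" (len 11), cursors c1@7 c2@11, authorship .....11..22
After op 6 (insert('s')): buffer="issdhulshiuls" (len 13), cursors c1@8 c2@13, authorship .....111..222
After op 7 (move_left): buffer="issdhulshiuls" (len 13), cursors c1@7 c2@12, authorship .....111..222
After op 8 (insert('o')): buffer="issdhuloshiulos" (len 15), cursors c1@8 c2@14, authorship .....1111..2222
Authorship (.=original, N=cursor N): . . . . . 1 1 1 1 . . 2 2 2 2
Index 13: author = 2

Answer: cursor 2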